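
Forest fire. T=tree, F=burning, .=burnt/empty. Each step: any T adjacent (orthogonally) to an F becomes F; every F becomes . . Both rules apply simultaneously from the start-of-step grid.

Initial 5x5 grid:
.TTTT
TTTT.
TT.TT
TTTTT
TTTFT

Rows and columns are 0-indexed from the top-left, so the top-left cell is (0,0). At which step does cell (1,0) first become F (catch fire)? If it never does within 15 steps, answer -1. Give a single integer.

Step 1: cell (1,0)='T' (+3 fires, +1 burnt)
Step 2: cell (1,0)='T' (+4 fires, +3 burnt)
Step 3: cell (1,0)='T' (+4 fires, +4 burnt)
Step 4: cell (1,0)='T' (+4 fires, +4 burnt)
Step 5: cell (1,0)='T' (+4 fires, +4 burnt)
Step 6: cell (1,0)='F' (+2 fires, +4 burnt)
  -> target ignites at step 6
Step 7: cell (1,0)='.' (+0 fires, +2 burnt)
  fire out at step 7

6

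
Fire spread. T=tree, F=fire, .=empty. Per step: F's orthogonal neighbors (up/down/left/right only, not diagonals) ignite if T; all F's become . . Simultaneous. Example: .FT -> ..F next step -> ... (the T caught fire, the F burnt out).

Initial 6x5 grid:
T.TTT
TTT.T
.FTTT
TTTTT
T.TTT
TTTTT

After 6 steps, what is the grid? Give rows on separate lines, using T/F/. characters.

Step 1: 3 trees catch fire, 1 burn out
  T.TTT
  TFT.T
  ..FTT
  TFTTT
  T.TTT
  TTTTT
Step 2: 5 trees catch fire, 3 burn out
  T.TTT
  F.F.T
  ...FT
  F.FTT
  T.TTT
  TTTTT
Step 3: 6 trees catch fire, 5 burn out
  F.FTT
  ....T
  ....F
  ...FT
  F.FTT
  TTTTT
Step 4: 6 trees catch fire, 6 burn out
  ...FT
  ....F
  .....
  ....F
  ...FT
  FTFTT
Step 5: 4 trees catch fire, 6 burn out
  ....F
  .....
  .....
  .....
  ....F
  .F.FT
Step 6: 1 trees catch fire, 4 burn out
  .....
  .....
  .....
  .....
  .....
  ....F

.....
.....
.....
.....
.....
....F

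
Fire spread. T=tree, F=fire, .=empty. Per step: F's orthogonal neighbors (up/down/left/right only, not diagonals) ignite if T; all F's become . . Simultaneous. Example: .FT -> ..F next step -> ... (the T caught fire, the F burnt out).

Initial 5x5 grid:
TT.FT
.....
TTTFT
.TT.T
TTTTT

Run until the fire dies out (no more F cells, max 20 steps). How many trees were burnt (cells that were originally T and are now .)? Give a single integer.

Step 1: +3 fires, +2 burnt (F count now 3)
Step 2: +3 fires, +3 burnt (F count now 3)
Step 3: +4 fires, +3 burnt (F count now 4)
Step 4: +2 fires, +4 burnt (F count now 2)
Step 5: +1 fires, +2 burnt (F count now 1)
Step 6: +0 fires, +1 burnt (F count now 0)
Fire out after step 6
Initially T: 15, now '.': 23
Total burnt (originally-T cells now '.'): 13

Answer: 13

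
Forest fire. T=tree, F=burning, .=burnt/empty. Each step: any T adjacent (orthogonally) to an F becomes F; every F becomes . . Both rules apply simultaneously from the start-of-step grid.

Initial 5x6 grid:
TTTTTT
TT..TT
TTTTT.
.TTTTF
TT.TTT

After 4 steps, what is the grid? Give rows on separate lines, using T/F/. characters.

Step 1: 2 trees catch fire, 1 burn out
  TTTTTT
  TT..TT
  TTTTT.
  .TTTF.
  TT.TTF
Step 2: 3 trees catch fire, 2 burn out
  TTTTTT
  TT..TT
  TTTTF.
  .TTF..
  TT.TF.
Step 3: 4 trees catch fire, 3 burn out
  TTTTTT
  TT..FT
  TTTF..
  .TF...
  TT.F..
Step 4: 4 trees catch fire, 4 burn out
  TTTTFT
  TT...F
  TTF...
  .F....
  TT....

TTTTFT
TT...F
TTF...
.F....
TT....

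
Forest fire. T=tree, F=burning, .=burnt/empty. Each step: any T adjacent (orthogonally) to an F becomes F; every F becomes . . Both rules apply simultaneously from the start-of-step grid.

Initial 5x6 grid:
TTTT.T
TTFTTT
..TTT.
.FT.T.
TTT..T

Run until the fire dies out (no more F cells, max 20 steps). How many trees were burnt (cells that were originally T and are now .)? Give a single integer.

Answer: 18

Derivation:
Step 1: +6 fires, +2 burnt (F count now 6)
Step 2: +7 fires, +6 burnt (F count now 7)
Step 3: +3 fires, +7 burnt (F count now 3)
Step 4: +2 fires, +3 burnt (F count now 2)
Step 5: +0 fires, +2 burnt (F count now 0)
Fire out after step 5
Initially T: 19, now '.': 29
Total burnt (originally-T cells now '.'): 18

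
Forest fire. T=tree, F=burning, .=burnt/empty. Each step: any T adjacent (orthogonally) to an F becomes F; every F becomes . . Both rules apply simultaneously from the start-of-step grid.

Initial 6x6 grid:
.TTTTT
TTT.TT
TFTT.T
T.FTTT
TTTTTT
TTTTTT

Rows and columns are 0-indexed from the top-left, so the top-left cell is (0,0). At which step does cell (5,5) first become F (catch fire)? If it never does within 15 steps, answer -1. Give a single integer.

Step 1: cell (5,5)='T' (+5 fires, +2 burnt)
Step 2: cell (5,5)='T' (+9 fires, +5 burnt)
Step 3: cell (5,5)='T' (+6 fires, +9 burnt)
Step 4: cell (5,5)='T' (+5 fires, +6 burnt)
Step 5: cell (5,5)='F' (+3 fires, +5 burnt)
  -> target ignites at step 5
Step 6: cell (5,5)='.' (+2 fires, +3 burnt)
Step 7: cell (5,5)='.' (+0 fires, +2 burnt)
  fire out at step 7

5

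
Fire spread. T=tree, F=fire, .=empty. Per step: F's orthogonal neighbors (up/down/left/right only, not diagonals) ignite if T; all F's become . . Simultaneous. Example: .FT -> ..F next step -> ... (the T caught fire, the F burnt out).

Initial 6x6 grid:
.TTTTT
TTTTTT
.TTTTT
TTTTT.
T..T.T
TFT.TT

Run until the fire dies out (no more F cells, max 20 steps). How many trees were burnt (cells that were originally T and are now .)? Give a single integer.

Answer: 25

Derivation:
Step 1: +2 fires, +1 burnt (F count now 2)
Step 2: +1 fires, +2 burnt (F count now 1)
Step 3: +1 fires, +1 burnt (F count now 1)
Step 4: +1 fires, +1 burnt (F count now 1)
Step 5: +2 fires, +1 burnt (F count now 2)
Step 6: +3 fires, +2 burnt (F count now 3)
Step 7: +6 fires, +3 burnt (F count now 6)
Step 8: +3 fires, +6 burnt (F count now 3)
Step 9: +3 fires, +3 burnt (F count now 3)
Step 10: +2 fires, +3 burnt (F count now 2)
Step 11: +1 fires, +2 burnt (F count now 1)
Step 12: +0 fires, +1 burnt (F count now 0)
Fire out after step 12
Initially T: 28, now '.': 33
Total burnt (originally-T cells now '.'): 25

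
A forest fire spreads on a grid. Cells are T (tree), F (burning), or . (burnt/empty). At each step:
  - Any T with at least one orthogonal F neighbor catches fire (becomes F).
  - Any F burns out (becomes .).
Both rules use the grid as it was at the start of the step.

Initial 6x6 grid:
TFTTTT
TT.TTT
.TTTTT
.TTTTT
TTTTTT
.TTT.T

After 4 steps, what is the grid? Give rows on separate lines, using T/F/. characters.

Step 1: 3 trees catch fire, 1 burn out
  F.FTTT
  TF.TTT
  .TTTTT
  .TTTTT
  TTTTTT
  .TTT.T
Step 2: 3 trees catch fire, 3 burn out
  ...FTT
  F..TTT
  .FTTTT
  .TTTTT
  TTTTTT
  .TTT.T
Step 3: 4 trees catch fire, 3 burn out
  ....FT
  ...FTT
  ..FTTT
  .FTTTT
  TTTTTT
  .TTT.T
Step 4: 5 trees catch fire, 4 burn out
  .....F
  ....FT
  ...FTT
  ..FTTT
  TFTTTT
  .TTT.T

.....F
....FT
...FTT
..FTTT
TFTTTT
.TTT.T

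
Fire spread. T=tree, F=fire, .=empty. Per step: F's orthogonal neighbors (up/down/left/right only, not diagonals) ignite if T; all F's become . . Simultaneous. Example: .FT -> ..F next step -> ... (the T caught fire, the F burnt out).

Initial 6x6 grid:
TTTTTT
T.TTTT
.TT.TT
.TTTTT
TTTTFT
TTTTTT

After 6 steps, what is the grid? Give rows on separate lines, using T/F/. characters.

Step 1: 4 trees catch fire, 1 burn out
  TTTTTT
  T.TTTT
  .TT.TT
  .TTTFT
  TTTF.F
  TTTTFT
Step 2: 6 trees catch fire, 4 burn out
  TTTTTT
  T.TTTT
  .TT.FT
  .TTF.F
  TTF...
  TTTF.F
Step 3: 5 trees catch fire, 6 burn out
  TTTTTT
  T.TTFT
  .TT..F
  .TF...
  TF....
  TTF...
Step 4: 7 trees catch fire, 5 burn out
  TTTTFT
  T.TF.F
  .TF...
  .F....
  F.....
  TF....
Step 5: 5 trees catch fire, 7 burn out
  TTTF.F
  T.F...
  .F....
  ......
  ......
  F.....
Step 6: 1 trees catch fire, 5 burn out
  TTF...
  T.....
  ......
  ......
  ......
  ......

TTF...
T.....
......
......
......
......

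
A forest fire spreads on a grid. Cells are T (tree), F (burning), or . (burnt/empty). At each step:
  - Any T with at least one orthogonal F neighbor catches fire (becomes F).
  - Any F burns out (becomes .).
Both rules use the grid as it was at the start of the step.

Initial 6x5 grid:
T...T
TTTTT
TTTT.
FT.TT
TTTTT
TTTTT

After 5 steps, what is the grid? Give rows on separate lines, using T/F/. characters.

Step 1: 3 trees catch fire, 1 burn out
  T...T
  TTTTT
  FTTT.
  .F.TT
  FTTTT
  TTTTT
Step 2: 4 trees catch fire, 3 burn out
  T...T
  FTTTT
  .FTT.
  ...TT
  .FTTT
  FTTTT
Step 3: 5 trees catch fire, 4 burn out
  F...T
  .FTTT
  ..FT.
  ...TT
  ..FTT
  .FTTT
Step 4: 4 trees catch fire, 5 burn out
  ....T
  ..FTT
  ...F.
  ...TT
  ...FT
  ..FTT
Step 5: 4 trees catch fire, 4 burn out
  ....T
  ...FT
  .....
  ...FT
  ....F
  ...FT

....T
...FT
.....
...FT
....F
...FT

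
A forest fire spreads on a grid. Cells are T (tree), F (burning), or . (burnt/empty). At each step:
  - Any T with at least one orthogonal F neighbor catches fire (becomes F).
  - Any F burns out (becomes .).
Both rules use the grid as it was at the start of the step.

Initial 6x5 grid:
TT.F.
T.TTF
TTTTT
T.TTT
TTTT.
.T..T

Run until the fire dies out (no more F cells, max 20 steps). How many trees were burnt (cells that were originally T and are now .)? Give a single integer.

Step 1: +2 fires, +2 burnt (F count now 2)
Step 2: +3 fires, +2 burnt (F count now 3)
Step 3: +2 fires, +3 burnt (F count now 2)
Step 4: +3 fires, +2 burnt (F count now 3)
Step 5: +2 fires, +3 burnt (F count now 2)
Step 6: +3 fires, +2 burnt (F count now 3)
Step 7: +3 fires, +3 burnt (F count now 3)
Step 8: +1 fires, +3 burnt (F count now 1)
Step 9: +0 fires, +1 burnt (F count now 0)
Fire out after step 9
Initially T: 20, now '.': 29
Total burnt (originally-T cells now '.'): 19

Answer: 19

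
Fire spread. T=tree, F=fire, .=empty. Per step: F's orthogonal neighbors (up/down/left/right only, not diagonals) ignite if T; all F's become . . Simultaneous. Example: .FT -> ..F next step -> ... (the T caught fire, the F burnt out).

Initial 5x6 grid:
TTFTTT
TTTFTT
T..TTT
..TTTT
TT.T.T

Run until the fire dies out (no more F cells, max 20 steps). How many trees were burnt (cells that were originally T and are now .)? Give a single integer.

Answer: 20

Derivation:
Step 1: +5 fires, +2 burnt (F count now 5)
Step 2: +6 fires, +5 burnt (F count now 6)
Step 3: +6 fires, +6 burnt (F count now 6)
Step 4: +2 fires, +6 burnt (F count now 2)
Step 5: +1 fires, +2 burnt (F count now 1)
Step 6: +0 fires, +1 burnt (F count now 0)
Fire out after step 6
Initially T: 22, now '.': 28
Total burnt (originally-T cells now '.'): 20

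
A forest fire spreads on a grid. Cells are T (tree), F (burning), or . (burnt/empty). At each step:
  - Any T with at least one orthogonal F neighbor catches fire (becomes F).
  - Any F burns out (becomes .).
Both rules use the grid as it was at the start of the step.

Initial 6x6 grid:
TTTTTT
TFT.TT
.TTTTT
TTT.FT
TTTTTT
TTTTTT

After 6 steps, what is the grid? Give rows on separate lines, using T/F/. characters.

Step 1: 7 trees catch fire, 2 burn out
  TFTTTT
  F.F.TT
  .FTTFT
  TTT..F
  TTTTFT
  TTTTTT
Step 2: 10 trees catch fire, 7 burn out
  F.FTTT
  ....FT
  ..FF.F
  TFT...
  TTTF.F
  TTTTFT
Step 3: 9 trees catch fire, 10 burn out
  ...FFT
  .....F
  ......
  F.F...
  TFF...
  TTTF.F
Step 4: 4 trees catch fire, 9 burn out
  .....F
  ......
  ......
  ......
  F.....
  TFF...
Step 5: 1 trees catch fire, 4 burn out
  ......
  ......
  ......
  ......
  ......
  F.....
Step 6: 0 trees catch fire, 1 burn out
  ......
  ......
  ......
  ......
  ......
  ......

......
......
......
......
......
......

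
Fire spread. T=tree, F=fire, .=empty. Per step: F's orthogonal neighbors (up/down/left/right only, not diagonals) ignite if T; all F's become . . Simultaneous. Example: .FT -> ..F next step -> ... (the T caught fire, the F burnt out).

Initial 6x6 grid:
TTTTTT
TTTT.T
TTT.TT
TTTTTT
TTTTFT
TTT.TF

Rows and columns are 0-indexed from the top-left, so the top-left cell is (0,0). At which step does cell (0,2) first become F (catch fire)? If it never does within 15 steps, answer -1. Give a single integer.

Step 1: cell (0,2)='T' (+4 fires, +2 burnt)
Step 2: cell (0,2)='T' (+4 fires, +4 burnt)
Step 3: cell (0,2)='T' (+4 fires, +4 burnt)
Step 4: cell (0,2)='T' (+5 fires, +4 burnt)
Step 5: cell (0,2)='T' (+5 fires, +5 burnt)
Step 6: cell (0,2)='F' (+5 fires, +5 burnt)
  -> target ignites at step 6
Step 7: cell (0,2)='.' (+3 fires, +5 burnt)
Step 8: cell (0,2)='.' (+1 fires, +3 burnt)
Step 9: cell (0,2)='.' (+0 fires, +1 burnt)
  fire out at step 9

6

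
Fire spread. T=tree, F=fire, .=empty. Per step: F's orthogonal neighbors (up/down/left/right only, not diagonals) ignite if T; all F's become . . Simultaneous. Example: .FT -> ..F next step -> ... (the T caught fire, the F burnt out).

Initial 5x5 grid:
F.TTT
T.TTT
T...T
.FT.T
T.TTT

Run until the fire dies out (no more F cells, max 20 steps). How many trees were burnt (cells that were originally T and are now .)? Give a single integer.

Answer: 14

Derivation:
Step 1: +2 fires, +2 burnt (F count now 2)
Step 2: +2 fires, +2 burnt (F count now 2)
Step 3: +1 fires, +2 burnt (F count now 1)
Step 4: +1 fires, +1 burnt (F count now 1)
Step 5: +1 fires, +1 burnt (F count now 1)
Step 6: +1 fires, +1 burnt (F count now 1)
Step 7: +1 fires, +1 burnt (F count now 1)
Step 8: +2 fires, +1 burnt (F count now 2)
Step 9: +2 fires, +2 burnt (F count now 2)
Step 10: +1 fires, +2 burnt (F count now 1)
Step 11: +0 fires, +1 burnt (F count now 0)
Fire out after step 11
Initially T: 15, now '.': 24
Total burnt (originally-T cells now '.'): 14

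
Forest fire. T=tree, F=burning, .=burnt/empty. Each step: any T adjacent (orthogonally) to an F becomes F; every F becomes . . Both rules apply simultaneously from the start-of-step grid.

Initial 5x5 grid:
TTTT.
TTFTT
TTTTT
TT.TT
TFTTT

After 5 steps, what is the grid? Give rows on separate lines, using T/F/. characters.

Step 1: 7 trees catch fire, 2 burn out
  TTFT.
  TF.FT
  TTFTT
  TF.TT
  F.FTT
Step 2: 8 trees catch fire, 7 burn out
  TF.F.
  F...F
  TF.FT
  F..TT
  ...FT
Step 3: 5 trees catch fire, 8 burn out
  F....
  .....
  F...F
  ...FT
  ....F
Step 4: 1 trees catch fire, 5 burn out
  .....
  .....
  .....
  ....F
  .....
Step 5: 0 trees catch fire, 1 burn out
  .....
  .....
  .....
  .....
  .....

.....
.....
.....
.....
.....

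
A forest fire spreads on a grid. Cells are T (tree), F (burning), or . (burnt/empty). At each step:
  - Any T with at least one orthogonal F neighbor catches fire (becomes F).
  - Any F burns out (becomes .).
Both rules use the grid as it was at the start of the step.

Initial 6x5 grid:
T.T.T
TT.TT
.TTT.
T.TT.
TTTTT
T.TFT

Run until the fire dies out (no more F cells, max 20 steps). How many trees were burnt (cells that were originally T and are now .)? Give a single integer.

Step 1: +3 fires, +1 burnt (F count now 3)
Step 2: +3 fires, +3 burnt (F count now 3)
Step 3: +3 fires, +3 burnt (F count now 3)
Step 4: +3 fires, +3 burnt (F count now 3)
Step 5: +4 fires, +3 burnt (F count now 4)
Step 6: +2 fires, +4 burnt (F count now 2)
Step 7: +1 fires, +2 burnt (F count now 1)
Step 8: +1 fires, +1 burnt (F count now 1)
Step 9: +0 fires, +1 burnt (F count now 0)
Fire out after step 9
Initially T: 21, now '.': 29
Total burnt (originally-T cells now '.'): 20

Answer: 20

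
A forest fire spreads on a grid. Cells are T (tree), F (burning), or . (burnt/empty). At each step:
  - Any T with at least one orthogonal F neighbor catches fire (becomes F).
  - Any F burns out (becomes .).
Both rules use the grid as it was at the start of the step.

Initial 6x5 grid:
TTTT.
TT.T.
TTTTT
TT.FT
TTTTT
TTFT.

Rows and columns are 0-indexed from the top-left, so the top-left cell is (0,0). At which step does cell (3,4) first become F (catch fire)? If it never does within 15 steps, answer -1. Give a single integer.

Step 1: cell (3,4)='F' (+6 fires, +2 burnt)
  -> target ignites at step 1
Step 2: cell (3,4)='.' (+6 fires, +6 burnt)
Step 3: cell (3,4)='.' (+4 fires, +6 burnt)
Step 4: cell (3,4)='.' (+4 fires, +4 burnt)
Step 5: cell (3,4)='.' (+2 fires, +4 burnt)
Step 6: cell (3,4)='.' (+1 fires, +2 burnt)
Step 7: cell (3,4)='.' (+0 fires, +1 burnt)
  fire out at step 7

1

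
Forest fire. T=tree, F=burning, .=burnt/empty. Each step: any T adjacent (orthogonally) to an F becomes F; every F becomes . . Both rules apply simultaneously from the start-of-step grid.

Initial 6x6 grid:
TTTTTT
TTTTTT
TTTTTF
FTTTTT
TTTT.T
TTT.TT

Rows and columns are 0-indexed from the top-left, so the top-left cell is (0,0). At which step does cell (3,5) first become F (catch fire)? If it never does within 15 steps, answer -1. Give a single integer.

Step 1: cell (3,5)='F' (+6 fires, +2 burnt)
  -> target ignites at step 1
Step 2: cell (3,5)='.' (+10 fires, +6 burnt)
Step 3: cell (3,5)='.' (+9 fires, +10 burnt)
Step 4: cell (3,5)='.' (+6 fires, +9 burnt)
Step 5: cell (3,5)='.' (+1 fires, +6 burnt)
Step 6: cell (3,5)='.' (+0 fires, +1 burnt)
  fire out at step 6

1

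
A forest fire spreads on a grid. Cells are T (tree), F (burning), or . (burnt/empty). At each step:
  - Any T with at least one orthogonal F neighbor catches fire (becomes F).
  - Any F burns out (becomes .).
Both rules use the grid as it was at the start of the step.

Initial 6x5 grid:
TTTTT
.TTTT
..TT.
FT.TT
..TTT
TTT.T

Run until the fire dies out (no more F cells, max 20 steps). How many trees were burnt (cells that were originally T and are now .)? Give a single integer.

Step 1: +1 fires, +1 burnt (F count now 1)
Step 2: +0 fires, +1 burnt (F count now 0)
Fire out after step 2
Initially T: 21, now '.': 10
Total burnt (originally-T cells now '.'): 1

Answer: 1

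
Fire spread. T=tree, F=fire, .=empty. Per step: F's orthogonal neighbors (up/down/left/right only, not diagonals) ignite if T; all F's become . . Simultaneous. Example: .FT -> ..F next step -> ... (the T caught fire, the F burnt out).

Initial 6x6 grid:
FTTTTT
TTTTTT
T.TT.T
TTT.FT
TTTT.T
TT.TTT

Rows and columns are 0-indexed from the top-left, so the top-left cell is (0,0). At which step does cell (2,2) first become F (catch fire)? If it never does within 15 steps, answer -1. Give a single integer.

Step 1: cell (2,2)='T' (+3 fires, +2 burnt)
Step 2: cell (2,2)='T' (+5 fires, +3 burnt)
Step 3: cell (2,2)='T' (+5 fires, +5 burnt)
Step 4: cell (2,2)='F' (+8 fires, +5 burnt)
  -> target ignites at step 4
Step 5: cell (2,2)='.' (+5 fires, +8 burnt)
Step 6: cell (2,2)='.' (+3 fires, +5 burnt)
Step 7: cell (2,2)='.' (+0 fires, +3 burnt)
  fire out at step 7

4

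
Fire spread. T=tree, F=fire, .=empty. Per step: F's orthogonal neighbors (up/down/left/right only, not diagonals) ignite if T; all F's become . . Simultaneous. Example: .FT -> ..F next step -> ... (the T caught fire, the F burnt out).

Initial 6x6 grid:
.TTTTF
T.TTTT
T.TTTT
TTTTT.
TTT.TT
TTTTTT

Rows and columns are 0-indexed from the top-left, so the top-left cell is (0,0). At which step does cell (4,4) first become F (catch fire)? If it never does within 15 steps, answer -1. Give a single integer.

Step 1: cell (4,4)='T' (+2 fires, +1 burnt)
Step 2: cell (4,4)='T' (+3 fires, +2 burnt)
Step 3: cell (4,4)='T' (+3 fires, +3 burnt)
Step 4: cell (4,4)='T' (+4 fires, +3 burnt)
Step 5: cell (4,4)='F' (+3 fires, +4 burnt)
  -> target ignites at step 5
Step 6: cell (4,4)='.' (+3 fires, +3 burnt)
Step 7: cell (4,4)='.' (+4 fires, +3 burnt)
Step 8: cell (4,4)='.' (+3 fires, +4 burnt)
Step 9: cell (4,4)='.' (+3 fires, +3 burnt)
Step 10: cell (4,4)='.' (+2 fires, +3 burnt)
Step 11: cell (4,4)='.' (+0 fires, +2 burnt)
  fire out at step 11

5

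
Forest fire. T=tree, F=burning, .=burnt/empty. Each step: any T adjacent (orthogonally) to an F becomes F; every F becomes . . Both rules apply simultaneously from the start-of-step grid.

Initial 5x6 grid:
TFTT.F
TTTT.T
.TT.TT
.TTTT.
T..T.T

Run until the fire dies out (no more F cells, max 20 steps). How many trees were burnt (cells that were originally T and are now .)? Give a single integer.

Answer: 17

Derivation:
Step 1: +4 fires, +2 burnt (F count now 4)
Step 2: +5 fires, +4 burnt (F count now 5)
Step 3: +4 fires, +5 burnt (F count now 4)
Step 4: +2 fires, +4 burnt (F count now 2)
Step 5: +1 fires, +2 burnt (F count now 1)
Step 6: +1 fires, +1 burnt (F count now 1)
Step 7: +0 fires, +1 burnt (F count now 0)
Fire out after step 7
Initially T: 19, now '.': 28
Total burnt (originally-T cells now '.'): 17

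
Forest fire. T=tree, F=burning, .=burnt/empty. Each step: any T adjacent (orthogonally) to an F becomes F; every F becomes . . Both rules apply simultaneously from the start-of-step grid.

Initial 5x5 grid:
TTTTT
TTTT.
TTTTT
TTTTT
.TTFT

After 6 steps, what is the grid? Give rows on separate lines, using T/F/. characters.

Step 1: 3 trees catch fire, 1 burn out
  TTTTT
  TTTT.
  TTTTT
  TTTFT
  .TF.F
Step 2: 4 trees catch fire, 3 burn out
  TTTTT
  TTTT.
  TTTFT
  TTF.F
  .F...
Step 3: 4 trees catch fire, 4 burn out
  TTTTT
  TTTF.
  TTF.F
  TF...
  .....
Step 4: 4 trees catch fire, 4 burn out
  TTTFT
  TTF..
  TF...
  F....
  .....
Step 5: 4 trees catch fire, 4 burn out
  TTF.F
  TF...
  F....
  .....
  .....
Step 6: 2 trees catch fire, 4 burn out
  TF...
  F....
  .....
  .....
  .....

TF...
F....
.....
.....
.....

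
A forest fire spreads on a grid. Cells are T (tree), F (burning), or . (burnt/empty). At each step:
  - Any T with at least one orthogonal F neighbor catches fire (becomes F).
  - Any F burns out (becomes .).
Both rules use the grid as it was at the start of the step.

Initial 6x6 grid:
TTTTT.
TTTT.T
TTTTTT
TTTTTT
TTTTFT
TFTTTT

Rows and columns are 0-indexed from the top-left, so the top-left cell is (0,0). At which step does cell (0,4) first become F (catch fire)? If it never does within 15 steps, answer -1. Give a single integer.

Step 1: cell (0,4)='T' (+7 fires, +2 burnt)
Step 2: cell (0,4)='T' (+8 fires, +7 burnt)
Step 3: cell (0,4)='T' (+5 fires, +8 burnt)
Step 4: cell (0,4)='T' (+5 fires, +5 burnt)
Step 5: cell (0,4)='T' (+4 fires, +5 burnt)
Step 6: cell (0,4)='F' (+3 fires, +4 burnt)
  -> target ignites at step 6
Step 7: cell (0,4)='.' (+0 fires, +3 burnt)
  fire out at step 7

6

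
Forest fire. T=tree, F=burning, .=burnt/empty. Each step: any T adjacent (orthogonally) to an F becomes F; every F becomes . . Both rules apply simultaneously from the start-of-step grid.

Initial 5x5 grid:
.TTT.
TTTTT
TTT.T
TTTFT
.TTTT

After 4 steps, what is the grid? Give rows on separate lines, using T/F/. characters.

Step 1: 3 trees catch fire, 1 burn out
  .TTT.
  TTTTT
  TTT.T
  TTF.F
  .TTFT
Step 2: 5 trees catch fire, 3 burn out
  .TTT.
  TTTTT
  TTF.F
  TF...
  .TF.F
Step 3: 5 trees catch fire, 5 burn out
  .TTT.
  TTFTF
  TF...
  F....
  .F...
Step 4: 4 trees catch fire, 5 burn out
  .TFT.
  TF.F.
  F....
  .....
  .....

.TFT.
TF.F.
F....
.....
.....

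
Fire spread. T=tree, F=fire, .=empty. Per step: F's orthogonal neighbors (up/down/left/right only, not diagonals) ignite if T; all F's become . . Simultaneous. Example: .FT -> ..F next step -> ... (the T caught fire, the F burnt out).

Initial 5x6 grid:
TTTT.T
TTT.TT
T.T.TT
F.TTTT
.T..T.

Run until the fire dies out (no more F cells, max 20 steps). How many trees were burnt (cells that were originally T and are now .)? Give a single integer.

Step 1: +1 fires, +1 burnt (F count now 1)
Step 2: +1 fires, +1 burnt (F count now 1)
Step 3: +2 fires, +1 burnt (F count now 2)
Step 4: +2 fires, +2 burnt (F count now 2)
Step 5: +2 fires, +2 burnt (F count now 2)
Step 6: +2 fires, +2 burnt (F count now 2)
Step 7: +1 fires, +2 burnt (F count now 1)
Step 8: +1 fires, +1 burnt (F count now 1)
Step 9: +3 fires, +1 burnt (F count now 3)
Step 10: +2 fires, +3 burnt (F count now 2)
Step 11: +1 fires, +2 burnt (F count now 1)
Step 12: +1 fires, +1 burnt (F count now 1)
Step 13: +0 fires, +1 burnt (F count now 0)
Fire out after step 13
Initially T: 20, now '.': 29
Total burnt (originally-T cells now '.'): 19

Answer: 19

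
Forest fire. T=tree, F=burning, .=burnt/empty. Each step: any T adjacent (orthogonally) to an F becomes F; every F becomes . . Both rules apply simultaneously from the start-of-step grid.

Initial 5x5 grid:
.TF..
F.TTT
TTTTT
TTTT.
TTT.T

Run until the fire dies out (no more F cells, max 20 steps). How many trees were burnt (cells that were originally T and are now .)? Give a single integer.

Answer: 16

Derivation:
Step 1: +3 fires, +2 burnt (F count now 3)
Step 2: +4 fires, +3 burnt (F count now 4)
Step 3: +5 fires, +4 burnt (F count now 5)
Step 4: +4 fires, +5 burnt (F count now 4)
Step 5: +0 fires, +4 burnt (F count now 0)
Fire out after step 5
Initially T: 17, now '.': 24
Total burnt (originally-T cells now '.'): 16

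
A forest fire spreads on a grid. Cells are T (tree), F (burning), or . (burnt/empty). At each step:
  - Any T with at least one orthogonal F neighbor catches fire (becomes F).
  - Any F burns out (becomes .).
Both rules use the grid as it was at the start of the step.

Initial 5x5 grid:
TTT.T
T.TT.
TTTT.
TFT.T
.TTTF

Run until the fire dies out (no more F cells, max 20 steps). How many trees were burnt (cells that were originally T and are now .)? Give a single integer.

Answer: 16

Derivation:
Step 1: +6 fires, +2 burnt (F count now 6)
Step 2: +3 fires, +6 burnt (F count now 3)
Step 3: +3 fires, +3 burnt (F count now 3)
Step 4: +3 fires, +3 burnt (F count now 3)
Step 5: +1 fires, +3 burnt (F count now 1)
Step 6: +0 fires, +1 burnt (F count now 0)
Fire out after step 6
Initially T: 17, now '.': 24
Total burnt (originally-T cells now '.'): 16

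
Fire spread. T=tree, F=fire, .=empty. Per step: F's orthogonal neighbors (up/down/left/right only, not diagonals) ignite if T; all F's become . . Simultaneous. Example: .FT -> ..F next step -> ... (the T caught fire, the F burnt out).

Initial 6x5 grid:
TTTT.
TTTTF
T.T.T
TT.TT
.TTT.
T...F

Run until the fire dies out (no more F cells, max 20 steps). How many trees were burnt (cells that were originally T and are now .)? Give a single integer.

Step 1: +2 fires, +2 burnt (F count now 2)
Step 2: +3 fires, +2 burnt (F count now 3)
Step 3: +4 fires, +3 burnt (F count now 4)
Step 4: +3 fires, +4 burnt (F count now 3)
Step 5: +3 fires, +3 burnt (F count now 3)
Step 6: +2 fires, +3 burnt (F count now 2)
Step 7: +1 fires, +2 burnt (F count now 1)
Step 8: +0 fires, +1 burnt (F count now 0)
Fire out after step 8
Initially T: 19, now '.': 29
Total burnt (originally-T cells now '.'): 18

Answer: 18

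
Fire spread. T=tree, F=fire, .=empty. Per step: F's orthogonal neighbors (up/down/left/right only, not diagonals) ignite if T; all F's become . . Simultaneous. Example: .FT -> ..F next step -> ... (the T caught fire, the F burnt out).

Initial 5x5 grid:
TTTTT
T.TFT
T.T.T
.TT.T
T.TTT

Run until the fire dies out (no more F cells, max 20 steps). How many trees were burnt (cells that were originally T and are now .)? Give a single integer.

Answer: 17

Derivation:
Step 1: +3 fires, +1 burnt (F count now 3)
Step 2: +4 fires, +3 burnt (F count now 4)
Step 3: +3 fires, +4 burnt (F count now 3)
Step 4: +4 fires, +3 burnt (F count now 4)
Step 5: +2 fires, +4 burnt (F count now 2)
Step 6: +1 fires, +2 burnt (F count now 1)
Step 7: +0 fires, +1 burnt (F count now 0)
Fire out after step 7
Initially T: 18, now '.': 24
Total burnt (originally-T cells now '.'): 17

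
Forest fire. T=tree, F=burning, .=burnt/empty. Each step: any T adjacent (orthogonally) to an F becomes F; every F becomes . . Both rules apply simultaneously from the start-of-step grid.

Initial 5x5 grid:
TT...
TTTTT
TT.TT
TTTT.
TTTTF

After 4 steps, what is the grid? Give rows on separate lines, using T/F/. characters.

Step 1: 1 trees catch fire, 1 burn out
  TT...
  TTTTT
  TT.TT
  TTTT.
  TTTF.
Step 2: 2 trees catch fire, 1 burn out
  TT...
  TTTTT
  TT.TT
  TTTF.
  TTF..
Step 3: 3 trees catch fire, 2 burn out
  TT...
  TTTTT
  TT.FT
  TTF..
  TF...
Step 4: 4 trees catch fire, 3 burn out
  TT...
  TTTFT
  TT..F
  TF...
  F....

TT...
TTTFT
TT..F
TF...
F....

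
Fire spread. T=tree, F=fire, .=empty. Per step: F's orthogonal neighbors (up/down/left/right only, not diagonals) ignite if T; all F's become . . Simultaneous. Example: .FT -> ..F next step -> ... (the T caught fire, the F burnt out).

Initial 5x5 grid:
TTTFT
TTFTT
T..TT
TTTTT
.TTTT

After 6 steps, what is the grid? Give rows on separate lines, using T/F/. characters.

Step 1: 4 trees catch fire, 2 burn out
  TTF.F
  TF.FT
  T..TT
  TTTTT
  .TTTT
Step 2: 4 trees catch fire, 4 burn out
  TF...
  F...F
  T..FT
  TTTTT
  .TTTT
Step 3: 4 trees catch fire, 4 burn out
  F....
  .....
  F...F
  TTTFT
  .TTTT
Step 4: 4 trees catch fire, 4 burn out
  .....
  .....
  .....
  FTF.F
  .TTFT
Step 5: 3 trees catch fire, 4 burn out
  .....
  .....
  .....
  .F...
  .TF.F
Step 6: 1 trees catch fire, 3 burn out
  .....
  .....
  .....
  .....
  .F...

.....
.....
.....
.....
.F...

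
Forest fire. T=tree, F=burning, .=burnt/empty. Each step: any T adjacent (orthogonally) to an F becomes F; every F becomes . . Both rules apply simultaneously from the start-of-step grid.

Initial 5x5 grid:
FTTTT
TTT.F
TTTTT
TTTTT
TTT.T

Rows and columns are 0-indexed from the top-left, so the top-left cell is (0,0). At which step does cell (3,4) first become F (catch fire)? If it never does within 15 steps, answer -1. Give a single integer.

Step 1: cell (3,4)='T' (+4 fires, +2 burnt)
Step 2: cell (3,4)='F' (+6 fires, +4 burnt)
  -> target ignites at step 2
Step 3: cell (3,4)='.' (+6 fires, +6 burnt)
Step 4: cell (3,4)='.' (+3 fires, +6 burnt)
Step 5: cell (3,4)='.' (+2 fires, +3 burnt)
Step 6: cell (3,4)='.' (+0 fires, +2 burnt)
  fire out at step 6

2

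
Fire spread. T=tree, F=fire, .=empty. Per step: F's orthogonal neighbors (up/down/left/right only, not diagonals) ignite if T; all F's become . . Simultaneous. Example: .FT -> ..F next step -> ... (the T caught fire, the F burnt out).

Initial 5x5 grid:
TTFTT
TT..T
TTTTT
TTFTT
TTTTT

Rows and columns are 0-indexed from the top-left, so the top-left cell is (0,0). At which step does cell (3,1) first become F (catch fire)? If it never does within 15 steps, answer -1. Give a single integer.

Step 1: cell (3,1)='F' (+6 fires, +2 burnt)
  -> target ignites at step 1
Step 2: cell (3,1)='.' (+9 fires, +6 burnt)
Step 3: cell (3,1)='.' (+6 fires, +9 burnt)
Step 4: cell (3,1)='.' (+0 fires, +6 burnt)
  fire out at step 4

1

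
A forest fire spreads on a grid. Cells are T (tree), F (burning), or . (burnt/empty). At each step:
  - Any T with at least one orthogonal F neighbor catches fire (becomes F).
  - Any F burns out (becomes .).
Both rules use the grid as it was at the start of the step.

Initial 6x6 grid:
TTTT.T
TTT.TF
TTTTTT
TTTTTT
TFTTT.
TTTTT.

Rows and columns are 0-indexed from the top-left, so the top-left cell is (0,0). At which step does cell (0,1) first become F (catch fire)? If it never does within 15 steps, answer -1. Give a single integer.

Step 1: cell (0,1)='T' (+7 fires, +2 burnt)
Step 2: cell (0,1)='T' (+8 fires, +7 burnt)
Step 3: cell (0,1)='T' (+8 fires, +8 burnt)
Step 4: cell (0,1)='F' (+4 fires, +8 burnt)
  -> target ignites at step 4
Step 5: cell (0,1)='.' (+2 fires, +4 burnt)
Step 6: cell (0,1)='.' (+1 fires, +2 burnt)
Step 7: cell (0,1)='.' (+0 fires, +1 burnt)
  fire out at step 7

4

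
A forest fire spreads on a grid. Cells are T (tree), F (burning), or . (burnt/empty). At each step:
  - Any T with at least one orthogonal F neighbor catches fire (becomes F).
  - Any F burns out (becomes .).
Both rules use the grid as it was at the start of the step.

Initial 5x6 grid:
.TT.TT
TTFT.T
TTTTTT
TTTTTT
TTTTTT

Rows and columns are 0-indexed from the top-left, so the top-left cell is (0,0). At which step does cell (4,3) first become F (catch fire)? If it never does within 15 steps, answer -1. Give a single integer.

Step 1: cell (4,3)='T' (+4 fires, +1 burnt)
Step 2: cell (4,3)='T' (+5 fires, +4 burnt)
Step 3: cell (4,3)='T' (+5 fires, +5 burnt)
Step 4: cell (4,3)='F' (+5 fires, +5 burnt)
  -> target ignites at step 4
Step 5: cell (4,3)='.' (+4 fires, +5 burnt)
Step 6: cell (4,3)='.' (+2 fires, +4 burnt)
Step 7: cell (4,3)='.' (+1 fires, +2 burnt)
Step 8: cell (4,3)='.' (+0 fires, +1 burnt)
  fire out at step 8

4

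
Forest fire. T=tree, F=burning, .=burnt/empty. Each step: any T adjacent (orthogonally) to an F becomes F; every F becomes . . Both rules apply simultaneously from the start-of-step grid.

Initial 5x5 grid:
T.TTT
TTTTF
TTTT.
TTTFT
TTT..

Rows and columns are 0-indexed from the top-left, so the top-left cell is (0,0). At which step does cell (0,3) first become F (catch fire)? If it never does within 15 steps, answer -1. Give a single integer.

Step 1: cell (0,3)='T' (+5 fires, +2 burnt)
Step 2: cell (0,3)='F' (+5 fires, +5 burnt)
  -> target ignites at step 2
Step 3: cell (0,3)='.' (+5 fires, +5 burnt)
Step 4: cell (0,3)='.' (+3 fires, +5 burnt)
Step 5: cell (0,3)='.' (+1 fires, +3 burnt)
Step 6: cell (0,3)='.' (+0 fires, +1 burnt)
  fire out at step 6

2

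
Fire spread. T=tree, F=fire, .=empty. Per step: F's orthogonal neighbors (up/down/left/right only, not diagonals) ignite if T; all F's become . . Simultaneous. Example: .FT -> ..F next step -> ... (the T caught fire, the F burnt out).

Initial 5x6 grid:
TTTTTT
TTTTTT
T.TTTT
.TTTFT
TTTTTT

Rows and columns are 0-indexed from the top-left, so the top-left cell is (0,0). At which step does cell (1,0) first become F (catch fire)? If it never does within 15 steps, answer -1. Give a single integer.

Step 1: cell (1,0)='T' (+4 fires, +1 burnt)
Step 2: cell (1,0)='T' (+6 fires, +4 burnt)
Step 3: cell (1,0)='T' (+6 fires, +6 burnt)
Step 4: cell (1,0)='T' (+4 fires, +6 burnt)
Step 5: cell (1,0)='T' (+3 fires, +4 burnt)
Step 6: cell (1,0)='F' (+2 fires, +3 burnt)
  -> target ignites at step 6
Step 7: cell (1,0)='.' (+2 fires, +2 burnt)
Step 8: cell (1,0)='.' (+0 fires, +2 burnt)
  fire out at step 8

6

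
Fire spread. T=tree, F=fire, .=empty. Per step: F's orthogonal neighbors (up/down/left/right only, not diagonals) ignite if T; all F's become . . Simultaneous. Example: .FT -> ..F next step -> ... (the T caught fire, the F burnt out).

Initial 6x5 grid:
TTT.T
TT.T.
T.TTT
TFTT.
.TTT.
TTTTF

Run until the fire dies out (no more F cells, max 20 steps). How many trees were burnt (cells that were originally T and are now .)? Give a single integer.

Step 1: +4 fires, +2 burnt (F count now 4)
Step 2: +7 fires, +4 burnt (F count now 7)
Step 3: +3 fires, +7 burnt (F count now 3)
Step 4: +4 fires, +3 burnt (F count now 4)
Step 5: +1 fires, +4 burnt (F count now 1)
Step 6: +1 fires, +1 burnt (F count now 1)
Step 7: +0 fires, +1 burnt (F count now 0)
Fire out after step 7
Initially T: 21, now '.': 29
Total burnt (originally-T cells now '.'): 20

Answer: 20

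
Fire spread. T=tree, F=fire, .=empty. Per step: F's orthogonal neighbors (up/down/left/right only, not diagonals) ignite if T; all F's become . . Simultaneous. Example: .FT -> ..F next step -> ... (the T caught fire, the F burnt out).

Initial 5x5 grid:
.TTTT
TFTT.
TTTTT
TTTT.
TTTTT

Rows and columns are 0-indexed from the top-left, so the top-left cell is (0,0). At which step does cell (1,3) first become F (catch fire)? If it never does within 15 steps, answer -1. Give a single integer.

Step 1: cell (1,3)='T' (+4 fires, +1 burnt)
Step 2: cell (1,3)='F' (+5 fires, +4 burnt)
  -> target ignites at step 2
Step 3: cell (1,3)='.' (+5 fires, +5 burnt)
Step 4: cell (1,3)='.' (+5 fires, +5 burnt)
Step 5: cell (1,3)='.' (+1 fires, +5 burnt)
Step 6: cell (1,3)='.' (+1 fires, +1 burnt)
Step 7: cell (1,3)='.' (+0 fires, +1 burnt)
  fire out at step 7

2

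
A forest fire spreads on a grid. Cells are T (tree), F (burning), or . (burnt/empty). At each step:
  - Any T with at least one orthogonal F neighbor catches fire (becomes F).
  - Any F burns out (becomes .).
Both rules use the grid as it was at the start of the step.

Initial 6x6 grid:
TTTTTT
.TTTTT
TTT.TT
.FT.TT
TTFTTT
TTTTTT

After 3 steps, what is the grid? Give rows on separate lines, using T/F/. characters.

Step 1: 5 trees catch fire, 2 burn out
  TTTTTT
  .TTTTT
  TFT.TT
  ..F.TT
  TF.FTT
  TTFTTT
Step 2: 7 trees catch fire, 5 burn out
  TTTTTT
  .FTTTT
  F.F.TT
  ....TT
  F...FT
  TF.FTT
Step 3: 6 trees catch fire, 7 burn out
  TFTTTT
  ..FTTT
  ....TT
  ....FT
  .....F
  F...FT

TFTTTT
..FTTT
....TT
....FT
.....F
F...FT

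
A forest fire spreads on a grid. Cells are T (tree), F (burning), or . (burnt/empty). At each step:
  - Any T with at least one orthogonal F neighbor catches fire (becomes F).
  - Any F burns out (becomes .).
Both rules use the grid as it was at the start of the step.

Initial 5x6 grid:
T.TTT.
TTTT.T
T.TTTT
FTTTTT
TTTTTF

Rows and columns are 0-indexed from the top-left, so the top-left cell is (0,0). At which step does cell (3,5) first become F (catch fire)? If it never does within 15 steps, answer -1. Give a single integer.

Step 1: cell (3,5)='F' (+5 fires, +2 burnt)
  -> target ignites at step 1
Step 2: cell (3,5)='.' (+6 fires, +5 burnt)
Step 3: cell (3,5)='.' (+7 fires, +6 burnt)
Step 4: cell (3,5)='.' (+2 fires, +7 burnt)
Step 5: cell (3,5)='.' (+2 fires, +2 burnt)
Step 6: cell (3,5)='.' (+1 fires, +2 burnt)
Step 7: cell (3,5)='.' (+1 fires, +1 burnt)
Step 8: cell (3,5)='.' (+0 fires, +1 burnt)
  fire out at step 8

1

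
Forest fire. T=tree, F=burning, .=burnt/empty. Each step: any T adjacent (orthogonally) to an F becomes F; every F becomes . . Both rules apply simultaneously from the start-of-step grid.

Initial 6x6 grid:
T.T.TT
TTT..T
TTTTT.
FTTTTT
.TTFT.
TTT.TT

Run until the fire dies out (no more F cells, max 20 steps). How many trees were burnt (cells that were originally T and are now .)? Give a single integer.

Answer: 23

Derivation:
Step 1: +5 fires, +2 burnt (F count now 5)
Step 2: +8 fires, +5 burnt (F count now 8)
Step 3: +7 fires, +8 burnt (F count now 7)
Step 4: +2 fires, +7 burnt (F count now 2)
Step 5: +1 fires, +2 burnt (F count now 1)
Step 6: +0 fires, +1 burnt (F count now 0)
Fire out after step 6
Initially T: 26, now '.': 33
Total burnt (originally-T cells now '.'): 23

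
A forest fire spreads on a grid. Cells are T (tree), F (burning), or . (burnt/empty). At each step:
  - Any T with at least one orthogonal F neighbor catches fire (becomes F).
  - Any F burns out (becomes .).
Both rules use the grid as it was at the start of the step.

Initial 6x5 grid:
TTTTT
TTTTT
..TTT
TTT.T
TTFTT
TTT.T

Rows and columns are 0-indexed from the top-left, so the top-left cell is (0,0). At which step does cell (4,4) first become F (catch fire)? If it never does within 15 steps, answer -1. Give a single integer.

Step 1: cell (4,4)='T' (+4 fires, +1 burnt)
Step 2: cell (4,4)='F' (+5 fires, +4 burnt)
  -> target ignites at step 2
Step 3: cell (4,4)='.' (+6 fires, +5 burnt)
Step 4: cell (4,4)='.' (+4 fires, +6 burnt)
Step 5: cell (4,4)='.' (+4 fires, +4 burnt)
Step 6: cell (4,4)='.' (+2 fires, +4 burnt)
Step 7: cell (4,4)='.' (+0 fires, +2 burnt)
  fire out at step 7

2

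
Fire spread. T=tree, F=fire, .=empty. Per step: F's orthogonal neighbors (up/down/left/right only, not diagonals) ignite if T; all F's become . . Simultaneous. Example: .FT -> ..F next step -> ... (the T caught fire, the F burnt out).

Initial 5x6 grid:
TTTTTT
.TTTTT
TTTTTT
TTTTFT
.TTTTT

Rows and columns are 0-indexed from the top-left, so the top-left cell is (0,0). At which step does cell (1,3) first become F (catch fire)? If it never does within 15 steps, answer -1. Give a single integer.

Step 1: cell (1,3)='T' (+4 fires, +1 burnt)
Step 2: cell (1,3)='T' (+6 fires, +4 burnt)
Step 3: cell (1,3)='F' (+6 fires, +6 burnt)
  -> target ignites at step 3
Step 4: cell (1,3)='.' (+6 fires, +6 burnt)
Step 5: cell (1,3)='.' (+3 fires, +6 burnt)
Step 6: cell (1,3)='.' (+1 fires, +3 burnt)
Step 7: cell (1,3)='.' (+1 fires, +1 burnt)
Step 8: cell (1,3)='.' (+0 fires, +1 burnt)
  fire out at step 8

3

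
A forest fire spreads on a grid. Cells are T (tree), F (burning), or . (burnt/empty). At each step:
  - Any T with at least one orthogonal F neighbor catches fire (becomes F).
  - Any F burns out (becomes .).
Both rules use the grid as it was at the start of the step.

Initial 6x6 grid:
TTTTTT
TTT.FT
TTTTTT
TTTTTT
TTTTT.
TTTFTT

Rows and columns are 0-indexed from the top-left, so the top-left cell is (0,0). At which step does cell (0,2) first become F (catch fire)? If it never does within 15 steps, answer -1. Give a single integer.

Step 1: cell (0,2)='T' (+6 fires, +2 burnt)
Step 2: cell (0,2)='T' (+10 fires, +6 burnt)
Step 3: cell (0,2)='F' (+6 fires, +10 burnt)
  -> target ignites at step 3
Step 4: cell (0,2)='.' (+5 fires, +6 burnt)
Step 5: cell (0,2)='.' (+4 fires, +5 burnt)
Step 6: cell (0,2)='.' (+1 fires, +4 burnt)
Step 7: cell (0,2)='.' (+0 fires, +1 burnt)
  fire out at step 7

3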